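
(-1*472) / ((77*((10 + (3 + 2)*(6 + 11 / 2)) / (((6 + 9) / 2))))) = -472 / 693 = -0.68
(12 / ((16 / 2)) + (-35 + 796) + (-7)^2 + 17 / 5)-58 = 7569 / 10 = 756.90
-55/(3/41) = -2255/3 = -751.67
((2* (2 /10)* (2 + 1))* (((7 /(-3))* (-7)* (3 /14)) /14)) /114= 0.00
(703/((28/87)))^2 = 4771260.10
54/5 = 10.80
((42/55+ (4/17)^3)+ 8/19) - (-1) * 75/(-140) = 95165597/143754380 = 0.66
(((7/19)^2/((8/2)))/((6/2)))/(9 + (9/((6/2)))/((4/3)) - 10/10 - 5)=7/3249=0.00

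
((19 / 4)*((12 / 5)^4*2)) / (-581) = -0.54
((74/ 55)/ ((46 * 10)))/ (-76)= -37/ 961400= -0.00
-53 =-53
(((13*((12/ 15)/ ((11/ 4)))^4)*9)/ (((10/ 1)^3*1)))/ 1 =958464/ 1143828125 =0.00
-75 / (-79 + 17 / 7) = 525 / 536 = 0.98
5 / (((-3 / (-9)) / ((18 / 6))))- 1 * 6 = 39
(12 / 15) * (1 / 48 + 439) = 21073 / 60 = 351.22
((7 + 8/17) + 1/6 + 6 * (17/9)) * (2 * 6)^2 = 46440/17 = 2731.76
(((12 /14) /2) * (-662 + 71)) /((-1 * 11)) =1773 /77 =23.03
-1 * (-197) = 197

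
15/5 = 3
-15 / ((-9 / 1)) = 5 / 3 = 1.67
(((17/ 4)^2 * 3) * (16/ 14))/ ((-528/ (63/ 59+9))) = -7803/ 6608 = -1.18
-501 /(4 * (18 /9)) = -62.62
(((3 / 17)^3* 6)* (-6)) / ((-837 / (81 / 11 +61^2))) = 1476432 / 1675333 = 0.88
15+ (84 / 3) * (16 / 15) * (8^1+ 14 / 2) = 463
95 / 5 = 19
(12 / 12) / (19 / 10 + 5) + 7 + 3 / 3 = 562 / 69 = 8.14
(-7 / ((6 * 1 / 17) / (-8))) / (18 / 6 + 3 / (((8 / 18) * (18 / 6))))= 272 / 9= 30.22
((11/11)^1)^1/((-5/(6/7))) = -6/35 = -0.17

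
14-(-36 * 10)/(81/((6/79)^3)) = 6903506/493039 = 14.00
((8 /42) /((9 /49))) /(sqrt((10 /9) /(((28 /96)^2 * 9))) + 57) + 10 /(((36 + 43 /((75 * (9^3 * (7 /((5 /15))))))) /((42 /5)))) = 2.35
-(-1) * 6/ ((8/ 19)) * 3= 171/ 4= 42.75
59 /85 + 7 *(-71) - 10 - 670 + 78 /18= -298853 /255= -1171.97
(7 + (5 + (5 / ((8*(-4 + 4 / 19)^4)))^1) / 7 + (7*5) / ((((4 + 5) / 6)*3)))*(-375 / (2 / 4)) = -2914401834625 / 250822656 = -11619.37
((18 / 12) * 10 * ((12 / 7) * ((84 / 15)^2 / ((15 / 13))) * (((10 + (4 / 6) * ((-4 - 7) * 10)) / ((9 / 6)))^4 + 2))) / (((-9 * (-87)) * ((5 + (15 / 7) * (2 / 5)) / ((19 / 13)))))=1242408216101248 / 1755231525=707831.53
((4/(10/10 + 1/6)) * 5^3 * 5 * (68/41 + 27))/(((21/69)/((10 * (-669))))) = -1349904803.38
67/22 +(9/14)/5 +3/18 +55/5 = 33127/2310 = 14.34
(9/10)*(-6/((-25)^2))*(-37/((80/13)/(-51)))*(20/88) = -0.60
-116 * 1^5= -116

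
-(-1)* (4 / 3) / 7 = 4 / 21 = 0.19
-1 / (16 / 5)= -5 / 16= -0.31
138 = 138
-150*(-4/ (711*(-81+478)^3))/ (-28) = -50/ 103804912407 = -0.00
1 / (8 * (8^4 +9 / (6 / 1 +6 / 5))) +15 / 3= 163891 / 32778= 5.00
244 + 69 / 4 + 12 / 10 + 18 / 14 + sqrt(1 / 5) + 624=sqrt(5) / 5 + 124283 / 140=888.18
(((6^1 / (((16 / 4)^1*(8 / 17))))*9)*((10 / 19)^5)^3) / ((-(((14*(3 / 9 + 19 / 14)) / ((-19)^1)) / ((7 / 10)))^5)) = 1171626474375000000 / 11061849695250296917151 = 0.00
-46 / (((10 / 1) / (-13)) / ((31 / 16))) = 9269 / 80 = 115.86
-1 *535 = -535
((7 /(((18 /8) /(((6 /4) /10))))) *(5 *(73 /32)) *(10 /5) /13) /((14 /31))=2263 /1248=1.81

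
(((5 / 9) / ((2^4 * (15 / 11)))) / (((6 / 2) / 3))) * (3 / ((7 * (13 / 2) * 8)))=11 / 52416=0.00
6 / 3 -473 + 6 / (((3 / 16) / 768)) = 24105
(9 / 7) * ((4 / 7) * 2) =72 / 49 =1.47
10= 10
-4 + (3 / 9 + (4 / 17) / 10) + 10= 6.36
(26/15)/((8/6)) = 13/10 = 1.30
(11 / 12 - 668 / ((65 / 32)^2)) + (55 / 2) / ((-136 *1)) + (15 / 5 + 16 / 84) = -158.00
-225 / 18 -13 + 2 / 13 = -25.35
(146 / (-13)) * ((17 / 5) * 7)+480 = 13826 / 65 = 212.71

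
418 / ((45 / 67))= 28006 / 45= 622.36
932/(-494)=-466/247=-1.89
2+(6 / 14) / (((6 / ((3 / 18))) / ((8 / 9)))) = 380 / 189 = 2.01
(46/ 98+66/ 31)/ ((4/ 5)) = 19735/ 6076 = 3.25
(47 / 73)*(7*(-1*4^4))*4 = -336896 / 73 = -4615.01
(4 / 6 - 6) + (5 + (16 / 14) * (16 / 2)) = 185 / 21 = 8.81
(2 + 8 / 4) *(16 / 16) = 4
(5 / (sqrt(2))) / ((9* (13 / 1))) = 5* sqrt(2) / 234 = 0.03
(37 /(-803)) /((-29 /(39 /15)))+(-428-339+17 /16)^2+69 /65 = 227328726958711 /387495680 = 586661.32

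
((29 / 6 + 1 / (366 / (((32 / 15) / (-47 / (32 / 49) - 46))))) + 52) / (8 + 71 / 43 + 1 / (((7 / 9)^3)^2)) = 5958661944888107 / 1485473356975500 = 4.01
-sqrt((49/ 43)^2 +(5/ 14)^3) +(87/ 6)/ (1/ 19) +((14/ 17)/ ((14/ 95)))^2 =177289/ 578 - sqrt(95472566)/ 8428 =305.57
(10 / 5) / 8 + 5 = 21 / 4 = 5.25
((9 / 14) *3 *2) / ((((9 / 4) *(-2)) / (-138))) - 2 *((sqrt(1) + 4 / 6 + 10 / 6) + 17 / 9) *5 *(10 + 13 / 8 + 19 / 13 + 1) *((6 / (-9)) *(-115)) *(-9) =277205959 / 546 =507703.22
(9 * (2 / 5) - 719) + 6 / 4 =-7139 / 10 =-713.90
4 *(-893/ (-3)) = 3572/ 3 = 1190.67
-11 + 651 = 640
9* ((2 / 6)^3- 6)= -161 / 3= -53.67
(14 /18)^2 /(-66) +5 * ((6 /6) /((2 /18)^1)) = 240521 /5346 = 44.99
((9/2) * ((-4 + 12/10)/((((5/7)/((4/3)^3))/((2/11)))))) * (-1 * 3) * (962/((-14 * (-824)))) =53872/28325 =1.90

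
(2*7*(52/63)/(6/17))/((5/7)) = 6188/135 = 45.84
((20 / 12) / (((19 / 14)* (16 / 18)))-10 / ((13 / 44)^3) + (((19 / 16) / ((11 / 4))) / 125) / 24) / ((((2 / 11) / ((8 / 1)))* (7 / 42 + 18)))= -2128801321883 / 2274993500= -935.74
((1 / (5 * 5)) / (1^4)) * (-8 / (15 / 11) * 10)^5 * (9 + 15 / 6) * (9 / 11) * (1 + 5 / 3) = -1412402511872 / 2025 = -697482721.91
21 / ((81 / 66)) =154 / 9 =17.11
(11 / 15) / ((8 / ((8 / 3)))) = 11 / 45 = 0.24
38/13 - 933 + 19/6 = -72299/78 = -926.91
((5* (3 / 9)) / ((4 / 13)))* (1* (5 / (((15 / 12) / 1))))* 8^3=33280 / 3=11093.33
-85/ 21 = -4.05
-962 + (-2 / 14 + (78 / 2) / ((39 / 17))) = -6616 / 7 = -945.14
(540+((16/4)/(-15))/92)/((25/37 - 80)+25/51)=-117182071/17107400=-6.85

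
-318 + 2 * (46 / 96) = -7609 / 24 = -317.04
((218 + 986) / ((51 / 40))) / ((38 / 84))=674240 / 323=2087.43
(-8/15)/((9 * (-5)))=8/675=0.01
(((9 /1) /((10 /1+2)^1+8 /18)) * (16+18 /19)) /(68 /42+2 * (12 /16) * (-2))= -39123 /4408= -8.88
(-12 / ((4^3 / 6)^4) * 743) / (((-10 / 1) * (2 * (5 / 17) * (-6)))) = -1023111 / 52428800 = -0.02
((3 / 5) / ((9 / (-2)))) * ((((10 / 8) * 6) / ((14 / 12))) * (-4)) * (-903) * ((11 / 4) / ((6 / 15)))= -21285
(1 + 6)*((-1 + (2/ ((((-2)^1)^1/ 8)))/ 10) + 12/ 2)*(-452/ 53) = -66444/ 265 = -250.73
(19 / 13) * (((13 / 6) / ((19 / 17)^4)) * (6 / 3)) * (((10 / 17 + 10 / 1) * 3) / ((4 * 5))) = 44217 / 6859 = 6.45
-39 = -39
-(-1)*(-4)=-4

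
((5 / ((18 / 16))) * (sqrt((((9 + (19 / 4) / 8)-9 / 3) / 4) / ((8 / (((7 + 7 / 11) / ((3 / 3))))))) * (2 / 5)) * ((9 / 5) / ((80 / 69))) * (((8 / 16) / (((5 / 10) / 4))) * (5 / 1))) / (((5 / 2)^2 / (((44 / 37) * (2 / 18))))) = 92 * sqrt(48741) / 13875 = 1.46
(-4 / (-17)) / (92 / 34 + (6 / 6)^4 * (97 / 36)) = 0.04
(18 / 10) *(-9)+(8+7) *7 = 444 / 5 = 88.80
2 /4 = 1 /2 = 0.50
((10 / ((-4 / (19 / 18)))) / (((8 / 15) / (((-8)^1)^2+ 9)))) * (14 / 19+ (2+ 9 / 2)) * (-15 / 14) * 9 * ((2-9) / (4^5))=-22584375 / 131072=-172.31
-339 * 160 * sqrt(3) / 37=-54240 * sqrt(3) / 37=-2539.09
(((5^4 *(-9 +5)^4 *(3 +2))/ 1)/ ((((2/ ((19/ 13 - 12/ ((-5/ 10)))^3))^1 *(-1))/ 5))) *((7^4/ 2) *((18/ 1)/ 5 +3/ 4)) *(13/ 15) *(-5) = 126253708481950000/ 169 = 747063363798520.71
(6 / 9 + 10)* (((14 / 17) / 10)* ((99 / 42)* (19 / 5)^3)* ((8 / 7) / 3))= 9657472 / 223125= 43.28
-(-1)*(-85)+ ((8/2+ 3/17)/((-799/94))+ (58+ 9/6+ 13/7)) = -97647/4046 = -24.13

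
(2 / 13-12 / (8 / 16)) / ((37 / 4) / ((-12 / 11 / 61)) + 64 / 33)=54560 / 1178983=0.05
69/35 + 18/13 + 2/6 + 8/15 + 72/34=147128/23205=6.34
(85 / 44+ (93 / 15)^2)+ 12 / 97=4320873 / 106700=40.50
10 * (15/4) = 75/2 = 37.50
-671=-671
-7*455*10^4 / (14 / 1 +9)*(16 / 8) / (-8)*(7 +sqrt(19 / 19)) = 63700000 / 23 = 2769565.22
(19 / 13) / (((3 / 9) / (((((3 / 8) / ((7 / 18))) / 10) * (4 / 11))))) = 1539 / 10010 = 0.15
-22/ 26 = -11/ 13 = -0.85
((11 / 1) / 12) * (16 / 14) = 22 / 21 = 1.05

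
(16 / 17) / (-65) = -16 / 1105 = -0.01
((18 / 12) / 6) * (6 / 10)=3 / 20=0.15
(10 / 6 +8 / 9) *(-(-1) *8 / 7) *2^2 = 736 / 63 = 11.68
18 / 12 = 3 / 2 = 1.50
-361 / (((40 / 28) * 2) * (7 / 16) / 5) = -1444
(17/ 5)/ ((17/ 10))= 2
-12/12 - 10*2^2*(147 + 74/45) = -53521/9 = -5946.78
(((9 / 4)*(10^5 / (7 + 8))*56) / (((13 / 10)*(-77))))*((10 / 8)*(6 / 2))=-4500000 / 143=-31468.53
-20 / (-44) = 5 / 11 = 0.45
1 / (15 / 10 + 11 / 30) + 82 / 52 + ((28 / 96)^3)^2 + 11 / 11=54140624011 / 17390370816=3.11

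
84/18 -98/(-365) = 5404/1095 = 4.94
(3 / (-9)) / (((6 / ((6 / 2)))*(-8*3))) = 1 / 144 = 0.01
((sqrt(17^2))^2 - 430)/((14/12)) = -846/7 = -120.86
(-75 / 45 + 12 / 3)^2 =49 / 9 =5.44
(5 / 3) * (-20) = -33.33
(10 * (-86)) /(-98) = 8.78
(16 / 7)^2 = 256 / 49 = 5.22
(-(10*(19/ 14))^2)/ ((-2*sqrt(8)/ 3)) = 27075*sqrt(2)/ 392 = 97.68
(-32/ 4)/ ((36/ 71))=-142/ 9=-15.78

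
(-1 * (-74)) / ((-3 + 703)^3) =37 / 171500000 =0.00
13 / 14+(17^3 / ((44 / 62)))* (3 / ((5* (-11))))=-1595249 / 4235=-376.68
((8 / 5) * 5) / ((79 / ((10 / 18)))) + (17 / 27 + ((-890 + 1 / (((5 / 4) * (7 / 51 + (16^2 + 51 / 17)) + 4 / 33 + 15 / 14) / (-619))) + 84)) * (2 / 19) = -2929273743242 / 34494515523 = -84.92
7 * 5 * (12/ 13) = 420/ 13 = 32.31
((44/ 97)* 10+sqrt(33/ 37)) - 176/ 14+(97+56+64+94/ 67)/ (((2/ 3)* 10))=sqrt(1221)/ 37+22496381/ 909860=25.67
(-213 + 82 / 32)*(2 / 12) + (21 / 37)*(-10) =-144739 / 3552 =-40.75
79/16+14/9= 935/144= 6.49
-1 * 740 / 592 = -5 / 4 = -1.25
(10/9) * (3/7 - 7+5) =-110/63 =-1.75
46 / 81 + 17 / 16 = 2113 / 1296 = 1.63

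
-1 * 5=-5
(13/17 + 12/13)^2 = 139129/48841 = 2.85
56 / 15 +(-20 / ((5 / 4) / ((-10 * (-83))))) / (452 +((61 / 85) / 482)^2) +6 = -74531691887978 / 3793502452605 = -19.65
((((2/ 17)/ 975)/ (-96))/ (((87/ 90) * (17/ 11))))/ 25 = -11/ 326859000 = -0.00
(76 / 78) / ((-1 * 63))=-38 / 2457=-0.02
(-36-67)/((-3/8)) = 824/3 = 274.67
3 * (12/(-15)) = -12/5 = -2.40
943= 943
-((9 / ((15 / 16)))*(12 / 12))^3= -884.74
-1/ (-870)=1/ 870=0.00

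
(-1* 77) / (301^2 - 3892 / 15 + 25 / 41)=-47355 / 55560418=-0.00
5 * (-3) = -15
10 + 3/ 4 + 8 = 18.75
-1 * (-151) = 151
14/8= 7/4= 1.75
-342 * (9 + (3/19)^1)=-3132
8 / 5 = 1.60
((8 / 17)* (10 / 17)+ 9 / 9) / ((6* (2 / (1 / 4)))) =123 / 4624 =0.03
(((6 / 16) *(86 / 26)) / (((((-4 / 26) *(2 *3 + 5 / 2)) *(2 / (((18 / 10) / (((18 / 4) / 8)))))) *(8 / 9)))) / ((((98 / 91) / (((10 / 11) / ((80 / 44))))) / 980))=-105651 / 136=-776.85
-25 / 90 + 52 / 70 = 293 / 630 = 0.47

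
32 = 32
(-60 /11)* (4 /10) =-24 /11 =-2.18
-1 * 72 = -72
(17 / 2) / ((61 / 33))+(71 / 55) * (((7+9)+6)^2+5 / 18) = 629.76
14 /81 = 0.17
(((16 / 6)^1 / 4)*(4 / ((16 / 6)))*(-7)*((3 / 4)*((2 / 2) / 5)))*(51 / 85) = -63 / 100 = -0.63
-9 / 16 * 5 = -45 / 16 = -2.81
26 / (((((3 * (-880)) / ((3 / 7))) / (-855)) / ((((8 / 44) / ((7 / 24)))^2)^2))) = 1475076096 / 2706784157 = 0.54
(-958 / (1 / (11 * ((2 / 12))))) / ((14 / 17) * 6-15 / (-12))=-358292 / 1263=-283.68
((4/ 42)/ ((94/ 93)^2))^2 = 8311689/ 956417476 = 0.01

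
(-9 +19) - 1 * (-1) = 11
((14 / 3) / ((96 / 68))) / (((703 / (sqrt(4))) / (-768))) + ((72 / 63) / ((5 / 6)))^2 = -13800064 / 2583525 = -5.34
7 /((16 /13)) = 91 /16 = 5.69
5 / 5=1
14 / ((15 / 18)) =84 / 5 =16.80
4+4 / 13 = 56 / 13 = 4.31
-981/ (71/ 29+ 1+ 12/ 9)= -85347/ 416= -205.16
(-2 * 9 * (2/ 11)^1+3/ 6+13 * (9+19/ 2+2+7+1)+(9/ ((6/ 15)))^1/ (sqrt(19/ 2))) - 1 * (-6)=45 * sqrt(38)/ 38+4111/ 11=381.03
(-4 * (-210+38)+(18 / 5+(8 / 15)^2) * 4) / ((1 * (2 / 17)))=1345516 / 225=5980.07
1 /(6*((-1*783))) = -1 /4698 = -0.00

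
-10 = -10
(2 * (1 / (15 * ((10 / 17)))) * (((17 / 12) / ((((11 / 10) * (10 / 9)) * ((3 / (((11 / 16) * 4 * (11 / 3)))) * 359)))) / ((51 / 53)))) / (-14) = -9911 / 54280800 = -0.00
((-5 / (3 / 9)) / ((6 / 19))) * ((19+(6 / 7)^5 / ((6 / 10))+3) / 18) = -18178915 / 302526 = -60.09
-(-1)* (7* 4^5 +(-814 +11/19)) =120737/19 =6354.58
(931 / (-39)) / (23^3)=-931 / 474513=-0.00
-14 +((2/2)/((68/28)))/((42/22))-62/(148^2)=-7700837/558552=-13.79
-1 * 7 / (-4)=7 / 4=1.75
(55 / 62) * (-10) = -8.87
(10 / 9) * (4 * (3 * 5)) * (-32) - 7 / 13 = -83221 / 39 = -2133.87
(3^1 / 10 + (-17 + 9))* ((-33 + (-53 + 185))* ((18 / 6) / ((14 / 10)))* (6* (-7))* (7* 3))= 1440747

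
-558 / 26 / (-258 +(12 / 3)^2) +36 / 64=16389 / 25168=0.65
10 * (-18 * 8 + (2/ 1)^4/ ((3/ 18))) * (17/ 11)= -8160/ 11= -741.82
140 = 140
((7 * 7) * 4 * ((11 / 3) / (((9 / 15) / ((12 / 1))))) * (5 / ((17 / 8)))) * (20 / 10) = 3449600 / 51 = 67639.22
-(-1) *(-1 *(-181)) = 181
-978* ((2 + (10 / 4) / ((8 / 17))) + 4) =-88509 / 8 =-11063.62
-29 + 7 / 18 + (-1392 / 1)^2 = 34877437 / 18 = 1937635.39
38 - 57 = -19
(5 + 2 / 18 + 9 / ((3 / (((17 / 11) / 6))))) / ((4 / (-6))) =-1165 / 132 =-8.83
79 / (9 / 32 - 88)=-2528 / 2807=-0.90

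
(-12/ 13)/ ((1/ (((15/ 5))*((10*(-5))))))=1800/ 13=138.46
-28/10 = -14/5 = -2.80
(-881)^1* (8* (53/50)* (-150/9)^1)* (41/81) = 15315304/243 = 63025.94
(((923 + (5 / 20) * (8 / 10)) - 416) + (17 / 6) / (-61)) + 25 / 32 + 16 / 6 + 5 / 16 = 14959561 / 29280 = 510.91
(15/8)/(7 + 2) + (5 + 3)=197/24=8.21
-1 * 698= -698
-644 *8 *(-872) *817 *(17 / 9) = 62396943616 / 9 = 6932993735.11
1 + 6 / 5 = 11 / 5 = 2.20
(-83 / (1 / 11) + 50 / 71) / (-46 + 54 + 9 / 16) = -1036368 / 9727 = -106.55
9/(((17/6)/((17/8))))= 27/4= 6.75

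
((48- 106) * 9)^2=272484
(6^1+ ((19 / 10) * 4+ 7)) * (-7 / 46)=-721 / 230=-3.13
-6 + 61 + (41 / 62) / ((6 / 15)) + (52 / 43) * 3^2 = 360107 / 5332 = 67.54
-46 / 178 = -23 / 89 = -0.26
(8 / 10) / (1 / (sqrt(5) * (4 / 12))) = 4 * sqrt(5) / 15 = 0.60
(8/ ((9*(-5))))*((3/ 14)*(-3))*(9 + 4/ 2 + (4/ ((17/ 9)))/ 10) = 3812/ 2975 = 1.28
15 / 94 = 0.16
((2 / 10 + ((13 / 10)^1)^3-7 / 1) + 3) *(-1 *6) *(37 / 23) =177933 / 11500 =15.47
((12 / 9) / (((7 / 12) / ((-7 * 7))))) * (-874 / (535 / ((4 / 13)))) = 391552 / 6955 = 56.30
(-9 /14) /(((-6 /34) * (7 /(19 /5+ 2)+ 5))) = 493 /840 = 0.59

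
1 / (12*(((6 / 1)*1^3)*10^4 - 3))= 0.00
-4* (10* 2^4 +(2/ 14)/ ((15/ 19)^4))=-227321284/ 354375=-641.47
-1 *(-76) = 76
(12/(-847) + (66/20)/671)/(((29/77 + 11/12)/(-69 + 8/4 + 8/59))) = 383454/801845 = 0.48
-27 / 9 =-3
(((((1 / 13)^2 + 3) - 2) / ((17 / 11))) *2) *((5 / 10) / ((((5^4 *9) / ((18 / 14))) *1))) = 22 / 147875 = 0.00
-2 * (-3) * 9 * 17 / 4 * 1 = 459 / 2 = 229.50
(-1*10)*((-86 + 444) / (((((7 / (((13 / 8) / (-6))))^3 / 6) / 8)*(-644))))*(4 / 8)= -1966315 / 254467584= -0.01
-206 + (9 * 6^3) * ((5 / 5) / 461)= -93022 / 461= -201.78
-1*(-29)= 29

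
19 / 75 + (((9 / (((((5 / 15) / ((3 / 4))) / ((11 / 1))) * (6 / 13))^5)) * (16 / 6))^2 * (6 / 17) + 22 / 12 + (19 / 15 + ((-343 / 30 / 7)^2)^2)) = 288603585453664306532252749630771 / 7219445760000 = 39975864498172267801.93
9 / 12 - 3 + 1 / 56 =-125 / 56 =-2.23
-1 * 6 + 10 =4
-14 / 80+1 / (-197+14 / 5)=-6997 / 38840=-0.18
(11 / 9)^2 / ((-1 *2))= -121 / 162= -0.75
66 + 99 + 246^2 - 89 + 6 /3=60594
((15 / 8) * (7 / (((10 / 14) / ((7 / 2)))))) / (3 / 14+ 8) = 7203 / 920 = 7.83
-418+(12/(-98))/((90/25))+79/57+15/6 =-2313431/5586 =-414.15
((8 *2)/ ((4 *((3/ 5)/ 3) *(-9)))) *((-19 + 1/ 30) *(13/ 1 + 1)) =15932/ 27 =590.07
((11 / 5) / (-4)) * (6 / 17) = -33 / 170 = -0.19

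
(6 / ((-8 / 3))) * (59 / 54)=-59 / 24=-2.46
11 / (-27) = -11 / 27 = -0.41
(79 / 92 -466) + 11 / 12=-64063 / 138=-464.22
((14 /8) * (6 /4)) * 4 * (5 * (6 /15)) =21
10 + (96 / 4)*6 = 154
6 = 6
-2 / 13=-0.15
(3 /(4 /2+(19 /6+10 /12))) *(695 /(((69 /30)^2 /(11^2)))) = 4204750 /529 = 7948.49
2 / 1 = 2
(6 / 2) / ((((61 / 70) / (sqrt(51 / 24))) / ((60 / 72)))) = 175 * sqrt(34) / 244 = 4.18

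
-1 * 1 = -1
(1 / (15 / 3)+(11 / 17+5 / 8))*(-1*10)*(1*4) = -58.88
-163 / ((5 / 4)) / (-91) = 652 / 455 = 1.43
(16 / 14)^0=1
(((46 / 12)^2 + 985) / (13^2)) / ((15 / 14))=251923 / 45630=5.52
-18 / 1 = -18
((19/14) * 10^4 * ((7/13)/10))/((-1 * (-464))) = 2375/1508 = 1.57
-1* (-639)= 639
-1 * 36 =-36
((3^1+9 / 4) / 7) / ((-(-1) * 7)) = 3 / 28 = 0.11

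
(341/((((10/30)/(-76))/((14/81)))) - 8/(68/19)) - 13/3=-6171023/459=-13444.49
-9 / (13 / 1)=-9 / 13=-0.69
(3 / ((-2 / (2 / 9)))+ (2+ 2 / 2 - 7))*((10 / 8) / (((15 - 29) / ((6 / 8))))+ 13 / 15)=-34931 / 10080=-3.47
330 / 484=15 / 22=0.68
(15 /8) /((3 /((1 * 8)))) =5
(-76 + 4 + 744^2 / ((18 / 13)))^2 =159763287616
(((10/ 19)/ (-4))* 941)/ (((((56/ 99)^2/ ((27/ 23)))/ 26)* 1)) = -16185910455/ 1370432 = -11810.81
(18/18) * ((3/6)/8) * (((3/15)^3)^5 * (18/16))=9/3906250000000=0.00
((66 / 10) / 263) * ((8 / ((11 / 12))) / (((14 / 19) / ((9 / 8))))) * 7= 3078 / 1315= 2.34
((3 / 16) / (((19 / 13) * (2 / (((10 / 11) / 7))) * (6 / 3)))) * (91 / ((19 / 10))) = 12675 / 63536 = 0.20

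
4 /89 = 0.04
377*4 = 1508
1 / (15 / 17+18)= 17 / 321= 0.05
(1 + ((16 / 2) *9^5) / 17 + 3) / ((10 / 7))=19454.24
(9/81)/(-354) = -1/3186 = -0.00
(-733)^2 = 537289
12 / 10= 6 / 5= 1.20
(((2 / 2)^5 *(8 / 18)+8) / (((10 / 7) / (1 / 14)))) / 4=19 / 180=0.11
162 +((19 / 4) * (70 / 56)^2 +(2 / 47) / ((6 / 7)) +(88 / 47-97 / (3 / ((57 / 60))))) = 2115033 / 15040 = 140.63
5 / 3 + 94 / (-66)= 0.24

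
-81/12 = -27/4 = -6.75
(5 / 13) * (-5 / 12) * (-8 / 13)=50 / 507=0.10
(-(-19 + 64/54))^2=231361/729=317.37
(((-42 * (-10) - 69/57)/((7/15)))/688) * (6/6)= 119355/91504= 1.30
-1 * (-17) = 17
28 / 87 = 0.32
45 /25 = 9 /5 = 1.80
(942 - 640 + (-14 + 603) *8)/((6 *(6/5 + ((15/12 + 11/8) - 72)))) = -100280/8181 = -12.26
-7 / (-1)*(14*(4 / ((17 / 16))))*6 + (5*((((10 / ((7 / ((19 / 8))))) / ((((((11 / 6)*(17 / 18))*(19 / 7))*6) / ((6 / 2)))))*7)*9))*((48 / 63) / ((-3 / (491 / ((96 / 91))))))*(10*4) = -100118298 / 187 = -535391.97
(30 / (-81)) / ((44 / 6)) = -5 / 99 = -0.05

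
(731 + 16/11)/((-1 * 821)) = -8057/9031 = -0.89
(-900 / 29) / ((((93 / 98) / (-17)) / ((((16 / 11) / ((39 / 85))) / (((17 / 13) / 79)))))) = 1052912000 / 9889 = 106473.05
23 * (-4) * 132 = -12144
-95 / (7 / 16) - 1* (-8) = -1464 / 7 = -209.14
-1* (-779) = 779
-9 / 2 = -4.50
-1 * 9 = -9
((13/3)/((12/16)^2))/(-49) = -208/1323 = -0.16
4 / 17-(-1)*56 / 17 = 60 / 17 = 3.53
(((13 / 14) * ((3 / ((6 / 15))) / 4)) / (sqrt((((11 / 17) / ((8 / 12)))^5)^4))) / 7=0.34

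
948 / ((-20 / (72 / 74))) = -8532 / 185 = -46.12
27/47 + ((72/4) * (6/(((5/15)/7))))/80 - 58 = -27331/940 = -29.08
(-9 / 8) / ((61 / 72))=-81 / 61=-1.33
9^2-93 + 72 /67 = -10.93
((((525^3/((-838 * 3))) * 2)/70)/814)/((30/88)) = -91875/15503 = -5.93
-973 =-973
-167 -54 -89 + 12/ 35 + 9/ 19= -205607/ 665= -309.18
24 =24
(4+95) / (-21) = -33 / 7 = -4.71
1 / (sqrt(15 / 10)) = sqrt(6) / 3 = 0.82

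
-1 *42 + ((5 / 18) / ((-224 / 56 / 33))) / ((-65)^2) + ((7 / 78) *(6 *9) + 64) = 544429 / 20280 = 26.85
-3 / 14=-0.21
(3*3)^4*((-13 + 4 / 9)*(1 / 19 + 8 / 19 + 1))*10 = -23065560 / 19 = -1213976.84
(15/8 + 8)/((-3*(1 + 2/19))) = -1501/504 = -2.98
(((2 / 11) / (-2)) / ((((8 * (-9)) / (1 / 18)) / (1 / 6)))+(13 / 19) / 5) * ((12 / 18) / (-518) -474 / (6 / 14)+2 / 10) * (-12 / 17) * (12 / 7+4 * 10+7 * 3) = 1048653546953483 / 156530612700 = 6699.35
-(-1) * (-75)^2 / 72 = 625 / 8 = 78.12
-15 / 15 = -1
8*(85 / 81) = 680 / 81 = 8.40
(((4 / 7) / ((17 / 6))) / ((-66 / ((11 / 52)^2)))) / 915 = -11 / 73606260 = -0.00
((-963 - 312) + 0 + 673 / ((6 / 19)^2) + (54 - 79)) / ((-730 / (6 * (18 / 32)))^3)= -428986611 / 796706816000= -0.00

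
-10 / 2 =-5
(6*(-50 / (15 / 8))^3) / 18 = -512000 / 81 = -6320.99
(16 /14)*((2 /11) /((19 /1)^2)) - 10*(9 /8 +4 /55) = -1331665 /111188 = -11.98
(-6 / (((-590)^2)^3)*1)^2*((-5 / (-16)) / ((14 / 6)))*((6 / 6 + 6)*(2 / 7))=27 / 4981752771070691607266800000000000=0.00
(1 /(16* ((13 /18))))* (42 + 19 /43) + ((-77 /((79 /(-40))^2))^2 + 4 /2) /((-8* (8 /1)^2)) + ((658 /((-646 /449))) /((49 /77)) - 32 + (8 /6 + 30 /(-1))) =-4193629408132560391 /5401121107289856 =-776.44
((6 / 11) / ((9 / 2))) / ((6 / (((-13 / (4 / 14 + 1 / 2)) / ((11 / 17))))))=-6188 / 11979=-0.52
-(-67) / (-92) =-67 / 92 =-0.73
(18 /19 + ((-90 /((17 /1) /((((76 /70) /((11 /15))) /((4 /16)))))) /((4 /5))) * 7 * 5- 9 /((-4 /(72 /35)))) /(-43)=169879104 /5347265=31.77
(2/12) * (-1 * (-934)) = 467/3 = 155.67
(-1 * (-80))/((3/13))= 1040/3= 346.67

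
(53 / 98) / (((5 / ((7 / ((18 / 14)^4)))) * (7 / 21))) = 18179 / 21870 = 0.83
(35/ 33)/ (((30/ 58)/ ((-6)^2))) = 73.82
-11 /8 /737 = -1 /536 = -0.00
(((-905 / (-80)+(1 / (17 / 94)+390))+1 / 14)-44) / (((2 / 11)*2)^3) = 919703697 / 121856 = 7547.46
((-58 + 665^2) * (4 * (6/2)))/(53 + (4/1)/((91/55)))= 160948788/1681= 95745.86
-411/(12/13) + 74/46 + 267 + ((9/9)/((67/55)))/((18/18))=-1083757/6164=-175.82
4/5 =0.80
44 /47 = 0.94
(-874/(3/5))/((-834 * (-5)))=-437/1251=-0.35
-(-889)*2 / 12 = 889 / 6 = 148.17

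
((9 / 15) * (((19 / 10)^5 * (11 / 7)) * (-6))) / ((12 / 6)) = -245133801 / 3500000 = -70.04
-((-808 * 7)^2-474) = -31989862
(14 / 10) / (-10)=-7 / 50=-0.14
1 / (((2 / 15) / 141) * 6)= 705 / 4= 176.25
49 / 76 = 0.64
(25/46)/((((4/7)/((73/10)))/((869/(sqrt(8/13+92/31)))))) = 2220295 * sqrt(403)/13984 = 3187.36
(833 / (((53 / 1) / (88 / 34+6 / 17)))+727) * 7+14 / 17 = 4877481 / 901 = 5413.41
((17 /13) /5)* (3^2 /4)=153 /260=0.59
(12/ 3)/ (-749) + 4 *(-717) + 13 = -2138399/ 749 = -2855.01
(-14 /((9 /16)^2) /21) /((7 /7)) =-512 /243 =-2.11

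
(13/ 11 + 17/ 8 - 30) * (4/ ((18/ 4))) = -261/ 11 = -23.73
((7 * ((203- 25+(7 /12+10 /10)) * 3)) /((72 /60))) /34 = 75425 /816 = 92.43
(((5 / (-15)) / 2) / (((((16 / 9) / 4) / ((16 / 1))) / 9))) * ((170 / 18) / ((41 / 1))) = -510 / 41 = -12.44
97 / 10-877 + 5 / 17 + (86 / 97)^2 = -1385544599 / 1599530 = -866.22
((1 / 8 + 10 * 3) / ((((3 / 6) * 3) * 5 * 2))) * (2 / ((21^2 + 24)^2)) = 241 / 12973500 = 0.00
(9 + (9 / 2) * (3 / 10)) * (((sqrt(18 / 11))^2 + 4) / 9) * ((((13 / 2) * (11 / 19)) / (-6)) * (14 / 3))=-64883 / 3420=-18.97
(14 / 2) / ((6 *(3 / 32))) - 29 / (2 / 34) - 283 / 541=-2342372 / 4869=-481.08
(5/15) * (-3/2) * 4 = -2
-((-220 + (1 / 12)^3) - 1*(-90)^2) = 14376959 / 1728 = 8320.00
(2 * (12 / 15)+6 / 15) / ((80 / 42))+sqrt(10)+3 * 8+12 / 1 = sqrt(10)+741 / 20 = 40.21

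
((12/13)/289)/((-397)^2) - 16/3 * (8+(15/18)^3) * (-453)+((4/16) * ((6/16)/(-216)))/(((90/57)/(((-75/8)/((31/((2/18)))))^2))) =93911851511073421805389/4531080779753029632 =20726.15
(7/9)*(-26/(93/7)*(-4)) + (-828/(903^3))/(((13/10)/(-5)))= 6.09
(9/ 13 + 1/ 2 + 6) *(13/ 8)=187/ 16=11.69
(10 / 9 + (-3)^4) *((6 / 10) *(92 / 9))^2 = 6254896 / 2025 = 3088.84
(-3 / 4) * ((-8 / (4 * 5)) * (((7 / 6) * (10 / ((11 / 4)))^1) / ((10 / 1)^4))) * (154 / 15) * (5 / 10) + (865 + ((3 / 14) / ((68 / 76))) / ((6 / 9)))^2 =1590662550647153 / 2124150000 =748846.62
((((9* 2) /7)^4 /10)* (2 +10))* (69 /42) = 7243344 /84035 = 86.19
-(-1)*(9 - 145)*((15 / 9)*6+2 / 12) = -4148 / 3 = -1382.67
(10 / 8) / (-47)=-5 / 188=-0.03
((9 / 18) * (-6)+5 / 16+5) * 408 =1887 / 2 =943.50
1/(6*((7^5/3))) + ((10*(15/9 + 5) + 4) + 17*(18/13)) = 123497875/1310946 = 94.21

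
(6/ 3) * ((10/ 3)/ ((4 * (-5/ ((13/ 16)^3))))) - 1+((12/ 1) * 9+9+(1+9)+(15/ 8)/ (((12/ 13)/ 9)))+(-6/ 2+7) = 1819883/ 12288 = 148.10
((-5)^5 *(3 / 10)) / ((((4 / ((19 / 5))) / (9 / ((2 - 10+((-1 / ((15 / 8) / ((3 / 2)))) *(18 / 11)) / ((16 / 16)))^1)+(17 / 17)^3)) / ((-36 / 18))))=59.14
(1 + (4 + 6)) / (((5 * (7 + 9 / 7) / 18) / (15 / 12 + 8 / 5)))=39501 / 2900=13.62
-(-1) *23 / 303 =23 / 303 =0.08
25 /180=0.14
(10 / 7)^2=100 / 49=2.04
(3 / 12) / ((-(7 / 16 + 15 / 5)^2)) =-64 / 3025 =-0.02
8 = 8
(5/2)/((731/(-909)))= -4545/1462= -3.11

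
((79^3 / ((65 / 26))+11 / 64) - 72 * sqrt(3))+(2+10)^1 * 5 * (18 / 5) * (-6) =62694327 / 320 - 72 * sqrt(3) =195795.06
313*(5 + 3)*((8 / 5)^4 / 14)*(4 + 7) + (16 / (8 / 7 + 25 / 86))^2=42418395184128 / 3258364375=13018.31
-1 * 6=-6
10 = 10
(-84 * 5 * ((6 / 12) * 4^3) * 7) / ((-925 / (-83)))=-1561728 / 185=-8441.77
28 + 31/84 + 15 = 43.37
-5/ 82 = -0.06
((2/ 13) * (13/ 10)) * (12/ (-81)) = -4/ 135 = -0.03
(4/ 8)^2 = 1/ 4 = 0.25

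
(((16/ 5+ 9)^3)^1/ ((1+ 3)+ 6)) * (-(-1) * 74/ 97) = 8398297/ 60625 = 138.53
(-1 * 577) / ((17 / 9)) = -5193 / 17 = -305.47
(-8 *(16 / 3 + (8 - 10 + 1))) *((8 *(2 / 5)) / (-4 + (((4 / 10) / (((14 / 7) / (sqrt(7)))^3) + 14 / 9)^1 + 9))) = -23562240 / 1364617 + 1257984 *sqrt(7) / 1364617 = -14.83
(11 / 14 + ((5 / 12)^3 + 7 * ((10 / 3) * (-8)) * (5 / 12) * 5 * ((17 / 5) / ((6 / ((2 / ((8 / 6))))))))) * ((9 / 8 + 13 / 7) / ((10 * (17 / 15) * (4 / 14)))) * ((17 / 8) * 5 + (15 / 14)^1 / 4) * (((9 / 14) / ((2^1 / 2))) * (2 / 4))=-203129849635 / 191070208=-1063.12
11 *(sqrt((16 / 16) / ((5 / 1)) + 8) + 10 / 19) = 110 / 19 + 11 *sqrt(205) / 5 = 37.29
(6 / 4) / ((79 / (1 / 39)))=1 / 2054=0.00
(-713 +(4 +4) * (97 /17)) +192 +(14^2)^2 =644991 /17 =37940.65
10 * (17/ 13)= 170/ 13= 13.08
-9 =-9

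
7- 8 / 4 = 5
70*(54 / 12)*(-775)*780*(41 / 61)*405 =-3161882587500 / 61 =-51834140778.69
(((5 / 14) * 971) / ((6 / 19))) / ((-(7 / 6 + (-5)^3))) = 92245 / 10402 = 8.87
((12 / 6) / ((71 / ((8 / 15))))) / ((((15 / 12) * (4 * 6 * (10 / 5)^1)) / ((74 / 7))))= 296 / 111825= 0.00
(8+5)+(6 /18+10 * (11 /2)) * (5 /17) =1493 /51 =29.27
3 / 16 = 0.19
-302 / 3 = -100.67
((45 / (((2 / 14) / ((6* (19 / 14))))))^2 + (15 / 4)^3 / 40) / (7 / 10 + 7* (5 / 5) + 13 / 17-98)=-286327929375 / 3896576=-73481.93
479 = 479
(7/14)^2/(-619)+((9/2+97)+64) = 409777/2476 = 165.50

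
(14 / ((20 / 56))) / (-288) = -49 / 360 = -0.14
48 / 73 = 0.66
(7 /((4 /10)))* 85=2975 /2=1487.50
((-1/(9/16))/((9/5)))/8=-10/81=-0.12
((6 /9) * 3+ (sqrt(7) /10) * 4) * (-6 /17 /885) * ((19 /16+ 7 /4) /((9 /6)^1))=-47 /30090- 47 * sqrt(7) /150450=-0.00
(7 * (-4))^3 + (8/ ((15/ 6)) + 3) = -109729/ 5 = -21945.80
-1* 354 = -354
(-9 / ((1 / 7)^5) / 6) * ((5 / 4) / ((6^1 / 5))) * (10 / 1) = -2100875 / 8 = -262609.38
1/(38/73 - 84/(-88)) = 1606/2369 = 0.68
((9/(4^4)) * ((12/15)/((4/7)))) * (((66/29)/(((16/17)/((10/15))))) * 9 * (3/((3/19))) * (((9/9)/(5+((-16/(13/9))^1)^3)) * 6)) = -13277905641/220863925760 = -0.06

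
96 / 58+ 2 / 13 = 682 / 377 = 1.81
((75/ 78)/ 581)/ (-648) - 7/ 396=-1903631/ 107675568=-0.02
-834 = -834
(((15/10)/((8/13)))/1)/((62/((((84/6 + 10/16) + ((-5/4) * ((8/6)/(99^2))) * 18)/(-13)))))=-0.04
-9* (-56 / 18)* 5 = 140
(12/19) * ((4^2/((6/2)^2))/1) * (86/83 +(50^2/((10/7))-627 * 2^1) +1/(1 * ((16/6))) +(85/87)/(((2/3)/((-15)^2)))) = 127421192/137199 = 928.73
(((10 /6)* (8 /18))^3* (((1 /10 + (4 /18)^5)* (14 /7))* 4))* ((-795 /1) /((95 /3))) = -20137964800 /2453663097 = -8.21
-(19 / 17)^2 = -361 / 289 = -1.25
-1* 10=-10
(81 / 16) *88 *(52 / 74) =11583 / 37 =313.05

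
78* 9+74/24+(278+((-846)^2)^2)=6146992723669/12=512249393639.08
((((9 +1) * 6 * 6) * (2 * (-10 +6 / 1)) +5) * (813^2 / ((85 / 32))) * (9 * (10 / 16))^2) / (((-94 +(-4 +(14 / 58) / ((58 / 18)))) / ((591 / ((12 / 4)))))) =25501526695902375 / 560014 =45537302095.84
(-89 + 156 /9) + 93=64 /3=21.33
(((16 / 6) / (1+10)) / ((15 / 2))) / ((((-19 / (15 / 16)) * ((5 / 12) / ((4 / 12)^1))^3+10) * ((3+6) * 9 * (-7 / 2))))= 0.00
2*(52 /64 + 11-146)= -2147 /8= -268.38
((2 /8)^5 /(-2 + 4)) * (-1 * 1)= -1 /2048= -0.00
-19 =-19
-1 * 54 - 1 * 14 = -68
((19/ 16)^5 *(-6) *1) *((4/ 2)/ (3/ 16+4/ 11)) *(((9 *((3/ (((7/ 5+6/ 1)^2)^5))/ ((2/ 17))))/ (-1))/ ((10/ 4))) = 73252874126953125/ 7642033096696321687552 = 0.00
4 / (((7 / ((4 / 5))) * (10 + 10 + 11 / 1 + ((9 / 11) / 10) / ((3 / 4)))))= 176 / 11977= 0.01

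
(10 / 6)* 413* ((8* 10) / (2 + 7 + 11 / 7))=578200 / 111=5209.01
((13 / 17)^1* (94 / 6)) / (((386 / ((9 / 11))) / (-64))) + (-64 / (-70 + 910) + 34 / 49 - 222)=-5915695316 / 26526885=-223.01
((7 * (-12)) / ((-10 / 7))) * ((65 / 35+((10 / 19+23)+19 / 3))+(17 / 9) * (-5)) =74648 / 57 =1309.61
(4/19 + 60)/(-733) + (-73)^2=74215839/13927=5328.92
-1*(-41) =41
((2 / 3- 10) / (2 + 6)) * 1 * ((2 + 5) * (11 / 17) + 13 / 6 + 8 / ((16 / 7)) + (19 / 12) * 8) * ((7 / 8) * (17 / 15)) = -26.45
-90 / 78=-15 / 13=-1.15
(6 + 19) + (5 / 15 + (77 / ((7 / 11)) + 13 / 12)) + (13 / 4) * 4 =1925 / 12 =160.42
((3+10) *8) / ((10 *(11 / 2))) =104 / 55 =1.89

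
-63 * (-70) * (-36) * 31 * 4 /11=-19686240 /11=-1789658.18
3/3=1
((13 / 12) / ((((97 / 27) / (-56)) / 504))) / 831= -275184 / 26869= -10.24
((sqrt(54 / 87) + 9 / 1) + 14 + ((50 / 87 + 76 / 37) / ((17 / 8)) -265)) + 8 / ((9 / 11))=-37920602 / 164169 + 3 * sqrt(58) / 29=-230.20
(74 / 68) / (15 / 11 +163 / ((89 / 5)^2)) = 3223847 / 5563760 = 0.58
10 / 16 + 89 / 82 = 561 / 328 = 1.71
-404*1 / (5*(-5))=404 / 25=16.16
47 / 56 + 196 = 11023 / 56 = 196.84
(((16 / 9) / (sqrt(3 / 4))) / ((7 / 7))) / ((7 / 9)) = 32* sqrt(3) / 21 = 2.64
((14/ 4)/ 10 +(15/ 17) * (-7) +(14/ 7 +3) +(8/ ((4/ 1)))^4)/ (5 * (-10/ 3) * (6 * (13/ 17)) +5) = -0.21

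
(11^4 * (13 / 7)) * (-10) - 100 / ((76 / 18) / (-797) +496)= -677161539520 / 2490439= -271904.49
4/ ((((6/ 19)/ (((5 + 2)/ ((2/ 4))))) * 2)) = 88.67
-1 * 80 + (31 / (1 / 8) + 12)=180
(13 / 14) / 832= 1 / 896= 0.00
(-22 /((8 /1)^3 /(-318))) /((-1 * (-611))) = 1749 /78208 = 0.02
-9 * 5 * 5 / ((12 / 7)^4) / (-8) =3.26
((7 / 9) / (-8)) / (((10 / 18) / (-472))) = 413 / 5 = 82.60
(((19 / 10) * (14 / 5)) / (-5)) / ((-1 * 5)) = 133 / 625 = 0.21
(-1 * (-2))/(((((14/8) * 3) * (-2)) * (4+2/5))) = -10/231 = -0.04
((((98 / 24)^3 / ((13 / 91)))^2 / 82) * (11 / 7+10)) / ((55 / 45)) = 96889010407 / 3694592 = 26224.55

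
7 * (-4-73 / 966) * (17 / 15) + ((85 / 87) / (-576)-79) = -641607631 / 5762880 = -111.33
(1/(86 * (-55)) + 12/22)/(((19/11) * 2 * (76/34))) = 43843/620920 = 0.07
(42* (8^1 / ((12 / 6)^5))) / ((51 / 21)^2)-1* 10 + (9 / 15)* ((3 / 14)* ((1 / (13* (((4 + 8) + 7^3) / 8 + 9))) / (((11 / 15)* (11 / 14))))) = -8.22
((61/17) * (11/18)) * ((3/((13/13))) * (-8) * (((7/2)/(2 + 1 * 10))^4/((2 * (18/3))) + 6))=-16030373183/50761728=-315.80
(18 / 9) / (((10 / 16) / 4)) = 64 / 5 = 12.80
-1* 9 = -9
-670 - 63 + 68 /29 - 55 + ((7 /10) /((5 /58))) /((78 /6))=-7398913 /9425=-785.03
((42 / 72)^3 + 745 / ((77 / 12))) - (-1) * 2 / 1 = 15740843 / 133056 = 118.30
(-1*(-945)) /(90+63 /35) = 175 /17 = 10.29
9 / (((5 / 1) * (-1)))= -9 / 5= -1.80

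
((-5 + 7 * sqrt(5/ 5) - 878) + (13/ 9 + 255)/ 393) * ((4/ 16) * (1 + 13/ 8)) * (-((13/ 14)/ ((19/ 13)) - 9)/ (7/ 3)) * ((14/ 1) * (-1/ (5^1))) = 172220785/ 29868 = 5766.06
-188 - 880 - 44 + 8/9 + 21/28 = -39973/36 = -1110.36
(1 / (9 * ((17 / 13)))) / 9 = 13 / 1377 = 0.01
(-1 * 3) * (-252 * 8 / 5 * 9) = 54432 / 5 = 10886.40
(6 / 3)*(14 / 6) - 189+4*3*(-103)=-4261 / 3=-1420.33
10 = 10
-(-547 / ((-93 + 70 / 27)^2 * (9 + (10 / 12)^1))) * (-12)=-28710936 / 351550379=-0.08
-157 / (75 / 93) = -4867 / 25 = -194.68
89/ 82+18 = 1565/ 82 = 19.09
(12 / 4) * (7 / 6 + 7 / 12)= 21 / 4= 5.25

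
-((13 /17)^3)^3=-10604499373 /118587876497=-0.09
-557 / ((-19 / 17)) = 9469 / 19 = 498.37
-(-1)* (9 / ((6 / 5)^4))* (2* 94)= 29375 / 36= 815.97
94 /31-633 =-19529 /31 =-629.97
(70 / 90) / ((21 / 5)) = 5 / 27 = 0.19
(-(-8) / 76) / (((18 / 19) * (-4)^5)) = -0.00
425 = 425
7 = 7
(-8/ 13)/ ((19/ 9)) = -72/ 247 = -0.29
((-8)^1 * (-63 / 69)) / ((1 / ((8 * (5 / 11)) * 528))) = 322560 / 23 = 14024.35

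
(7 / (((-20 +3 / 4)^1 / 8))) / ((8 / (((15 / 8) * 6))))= -4.09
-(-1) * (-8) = -8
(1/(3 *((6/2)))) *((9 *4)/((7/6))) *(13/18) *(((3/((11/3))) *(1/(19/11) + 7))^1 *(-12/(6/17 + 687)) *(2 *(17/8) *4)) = -25968384/5698385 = -4.56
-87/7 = -12.43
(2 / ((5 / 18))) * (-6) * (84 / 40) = -2268 / 25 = -90.72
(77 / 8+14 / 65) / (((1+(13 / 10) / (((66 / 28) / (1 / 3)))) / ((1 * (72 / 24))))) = 1519749 / 60944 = 24.94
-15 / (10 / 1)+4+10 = 25 / 2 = 12.50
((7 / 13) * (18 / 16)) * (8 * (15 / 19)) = 945 / 247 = 3.83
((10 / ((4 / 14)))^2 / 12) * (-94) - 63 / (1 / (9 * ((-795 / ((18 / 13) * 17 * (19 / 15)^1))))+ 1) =-8946970375 / 926274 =-9659.10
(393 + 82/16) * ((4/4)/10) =637/16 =39.81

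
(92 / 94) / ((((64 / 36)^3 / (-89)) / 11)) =-16414893 / 96256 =-170.53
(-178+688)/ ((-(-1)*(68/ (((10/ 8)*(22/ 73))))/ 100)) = 20625/ 73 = 282.53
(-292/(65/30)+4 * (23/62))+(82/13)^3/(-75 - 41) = -267525416/1975103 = -135.45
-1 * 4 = -4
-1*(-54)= 54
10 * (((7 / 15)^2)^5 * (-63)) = -3954653486 / 12814453125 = -0.31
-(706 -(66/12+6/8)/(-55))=-31069/44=-706.11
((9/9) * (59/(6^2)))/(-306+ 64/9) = -59/10760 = -0.01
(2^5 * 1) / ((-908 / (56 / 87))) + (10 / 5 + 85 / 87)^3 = 3940502321 / 149480181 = 26.36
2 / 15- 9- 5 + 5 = -133 / 15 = -8.87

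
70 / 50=7 / 5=1.40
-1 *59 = -59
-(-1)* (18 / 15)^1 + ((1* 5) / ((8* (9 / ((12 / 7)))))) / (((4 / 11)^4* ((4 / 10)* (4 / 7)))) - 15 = 982253 / 61440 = 15.99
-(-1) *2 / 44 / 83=1 / 1826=0.00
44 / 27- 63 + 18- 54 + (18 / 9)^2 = -2521 / 27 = -93.37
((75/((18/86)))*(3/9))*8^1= 8600/9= 955.56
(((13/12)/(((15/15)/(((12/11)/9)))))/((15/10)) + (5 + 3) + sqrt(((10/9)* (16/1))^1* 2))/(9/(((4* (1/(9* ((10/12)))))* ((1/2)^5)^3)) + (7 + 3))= 4* sqrt(5)/829455 + 1201/82116045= 0.00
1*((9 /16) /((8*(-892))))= -9 /114176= -0.00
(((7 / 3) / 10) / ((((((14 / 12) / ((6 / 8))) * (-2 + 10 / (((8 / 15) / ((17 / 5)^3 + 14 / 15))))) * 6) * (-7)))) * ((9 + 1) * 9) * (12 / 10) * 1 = -54 / 105343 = -0.00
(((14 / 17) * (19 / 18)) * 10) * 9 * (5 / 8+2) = 13965 / 68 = 205.37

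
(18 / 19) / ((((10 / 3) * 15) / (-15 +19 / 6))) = -213 / 950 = -0.22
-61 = -61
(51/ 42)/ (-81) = -17/ 1134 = -0.01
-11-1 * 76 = -87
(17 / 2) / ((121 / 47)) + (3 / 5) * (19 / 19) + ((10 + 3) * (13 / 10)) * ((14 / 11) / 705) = 3354331 / 853050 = 3.93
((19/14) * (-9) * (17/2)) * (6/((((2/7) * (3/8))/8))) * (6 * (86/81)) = -888896/3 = -296298.67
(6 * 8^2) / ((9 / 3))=128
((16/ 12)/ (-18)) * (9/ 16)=-0.04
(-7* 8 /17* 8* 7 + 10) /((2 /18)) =-26694 /17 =-1570.24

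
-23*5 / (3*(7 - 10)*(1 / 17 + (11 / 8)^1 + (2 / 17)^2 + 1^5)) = 265880 / 50931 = 5.22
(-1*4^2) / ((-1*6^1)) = 8 / 3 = 2.67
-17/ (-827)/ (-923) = -17/ 763321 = -0.00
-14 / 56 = -1 / 4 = -0.25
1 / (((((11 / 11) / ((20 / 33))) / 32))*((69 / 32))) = 20480 / 2277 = 8.99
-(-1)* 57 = 57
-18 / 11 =-1.64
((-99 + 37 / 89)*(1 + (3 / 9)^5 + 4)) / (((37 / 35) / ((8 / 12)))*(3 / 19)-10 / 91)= -26352884480 / 7504569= -3511.58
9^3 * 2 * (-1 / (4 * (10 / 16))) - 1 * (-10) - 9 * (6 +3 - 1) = -3226 / 5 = -645.20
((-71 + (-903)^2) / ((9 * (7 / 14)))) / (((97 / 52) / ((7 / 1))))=593566064 / 873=679915.31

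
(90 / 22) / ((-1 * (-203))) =45 / 2233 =0.02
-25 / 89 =-0.28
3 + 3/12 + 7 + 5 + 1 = 65/4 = 16.25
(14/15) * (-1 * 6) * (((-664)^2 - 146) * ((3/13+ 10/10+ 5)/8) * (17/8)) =-4084989.66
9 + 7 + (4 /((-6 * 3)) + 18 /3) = 196 /9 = 21.78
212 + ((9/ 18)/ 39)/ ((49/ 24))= 135048/ 637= 212.01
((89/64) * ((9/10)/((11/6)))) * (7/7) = 2403/3520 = 0.68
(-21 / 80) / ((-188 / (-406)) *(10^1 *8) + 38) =-1421 / 406240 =-0.00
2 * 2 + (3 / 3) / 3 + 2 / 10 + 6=158 / 15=10.53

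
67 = 67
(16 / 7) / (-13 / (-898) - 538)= -14368 / 3381777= -0.00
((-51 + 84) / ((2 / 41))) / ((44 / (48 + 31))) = 9717 / 8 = 1214.62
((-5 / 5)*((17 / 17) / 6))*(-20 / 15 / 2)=1 / 9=0.11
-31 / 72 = -0.43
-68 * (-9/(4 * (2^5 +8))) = 153/40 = 3.82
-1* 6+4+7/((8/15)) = 89/8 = 11.12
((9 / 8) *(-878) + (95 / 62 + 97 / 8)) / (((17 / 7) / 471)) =-796472775 / 4216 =-188916.69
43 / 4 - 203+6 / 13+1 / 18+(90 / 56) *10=-175.66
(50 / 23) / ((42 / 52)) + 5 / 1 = 3715 / 483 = 7.69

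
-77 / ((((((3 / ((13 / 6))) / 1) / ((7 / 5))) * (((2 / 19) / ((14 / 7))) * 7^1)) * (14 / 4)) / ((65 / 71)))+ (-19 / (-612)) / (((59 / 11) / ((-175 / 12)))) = -1703091049 / 30764016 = -55.36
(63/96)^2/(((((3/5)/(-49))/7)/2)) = -252105/512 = -492.39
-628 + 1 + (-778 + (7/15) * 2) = -1404.07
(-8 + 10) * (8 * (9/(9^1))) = 16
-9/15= -3/5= -0.60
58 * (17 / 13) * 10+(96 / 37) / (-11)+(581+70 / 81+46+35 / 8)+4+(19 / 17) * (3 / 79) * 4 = 6421688362391 / 4604566824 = 1394.63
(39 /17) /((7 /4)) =156 /119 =1.31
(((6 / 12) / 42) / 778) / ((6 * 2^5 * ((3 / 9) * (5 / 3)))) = 1 / 6970880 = 0.00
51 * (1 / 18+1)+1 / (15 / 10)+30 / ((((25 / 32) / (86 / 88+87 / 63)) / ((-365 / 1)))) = -32998.38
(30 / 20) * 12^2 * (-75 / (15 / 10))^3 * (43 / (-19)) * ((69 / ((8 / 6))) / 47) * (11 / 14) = 330449625000 / 6251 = 52863481.84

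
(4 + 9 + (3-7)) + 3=12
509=509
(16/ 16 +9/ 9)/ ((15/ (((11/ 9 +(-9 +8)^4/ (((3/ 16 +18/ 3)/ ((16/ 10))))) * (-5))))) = -1466/ 1485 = -0.99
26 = 26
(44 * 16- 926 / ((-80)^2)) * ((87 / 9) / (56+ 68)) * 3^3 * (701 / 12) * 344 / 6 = 1968873631539 / 396800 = 4961879.11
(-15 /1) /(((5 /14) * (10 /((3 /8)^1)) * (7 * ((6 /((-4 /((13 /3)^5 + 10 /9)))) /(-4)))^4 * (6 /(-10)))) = 66119763456 /6537684569682259333571623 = 0.00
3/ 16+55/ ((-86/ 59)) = -25831/ 688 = -37.55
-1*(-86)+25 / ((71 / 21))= 93.39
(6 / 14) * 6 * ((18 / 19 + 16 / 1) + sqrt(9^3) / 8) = 52.26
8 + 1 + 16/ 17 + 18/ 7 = 1489/ 119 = 12.51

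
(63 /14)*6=27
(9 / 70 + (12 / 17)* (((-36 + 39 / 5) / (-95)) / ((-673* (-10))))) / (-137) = -48922119 / 52116615250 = -0.00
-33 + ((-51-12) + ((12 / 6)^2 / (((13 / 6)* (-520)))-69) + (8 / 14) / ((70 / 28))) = -974644 / 5915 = -164.77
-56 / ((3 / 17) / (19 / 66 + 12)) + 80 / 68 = -6560632 / 1683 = -3898.18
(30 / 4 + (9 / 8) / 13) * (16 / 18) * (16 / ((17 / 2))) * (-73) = -614368 / 663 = -926.65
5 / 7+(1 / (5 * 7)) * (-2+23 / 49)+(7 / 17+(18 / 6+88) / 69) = 966080 / 402339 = 2.40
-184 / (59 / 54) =-9936 / 59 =-168.41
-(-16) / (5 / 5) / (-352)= -1 / 22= -0.05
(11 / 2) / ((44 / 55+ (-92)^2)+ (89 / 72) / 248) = 491040 / 755737789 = 0.00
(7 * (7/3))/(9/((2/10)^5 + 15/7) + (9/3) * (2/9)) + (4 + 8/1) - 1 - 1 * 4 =7087941/684389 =10.36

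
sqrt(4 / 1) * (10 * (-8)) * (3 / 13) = -480 / 13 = -36.92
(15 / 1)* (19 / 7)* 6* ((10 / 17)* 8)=136800 / 119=1149.58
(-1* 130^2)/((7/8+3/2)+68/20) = -676000/231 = -2926.41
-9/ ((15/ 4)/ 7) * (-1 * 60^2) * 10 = 604800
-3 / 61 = -0.05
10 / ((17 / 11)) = 110 / 17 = 6.47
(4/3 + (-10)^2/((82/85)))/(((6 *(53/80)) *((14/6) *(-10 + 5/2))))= -206624/136899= -1.51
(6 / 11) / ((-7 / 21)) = -18 / 11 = -1.64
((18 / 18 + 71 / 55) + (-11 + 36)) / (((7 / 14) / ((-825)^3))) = -30648543750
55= 55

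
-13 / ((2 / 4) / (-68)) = 1768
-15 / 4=-3.75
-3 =-3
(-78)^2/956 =1521/239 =6.36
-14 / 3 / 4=-7 / 6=-1.17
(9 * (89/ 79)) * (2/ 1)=20.28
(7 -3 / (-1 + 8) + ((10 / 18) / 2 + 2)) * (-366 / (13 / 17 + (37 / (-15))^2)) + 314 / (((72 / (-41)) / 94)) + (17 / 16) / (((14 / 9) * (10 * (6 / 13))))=-9126699646907 / 528151680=-17280.45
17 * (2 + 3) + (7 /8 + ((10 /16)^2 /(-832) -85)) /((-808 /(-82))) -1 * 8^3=-9369366017 /21512192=-435.54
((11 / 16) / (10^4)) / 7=11 / 1120000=0.00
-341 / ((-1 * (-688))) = -341 / 688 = -0.50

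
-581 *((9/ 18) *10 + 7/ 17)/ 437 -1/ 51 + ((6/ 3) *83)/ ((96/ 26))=292589/ 7752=37.74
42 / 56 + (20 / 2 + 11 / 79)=3441 / 316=10.89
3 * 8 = 24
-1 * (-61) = 61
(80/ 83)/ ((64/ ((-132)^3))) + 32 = -2872304/ 83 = -34606.07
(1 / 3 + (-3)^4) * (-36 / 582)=-488 / 97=-5.03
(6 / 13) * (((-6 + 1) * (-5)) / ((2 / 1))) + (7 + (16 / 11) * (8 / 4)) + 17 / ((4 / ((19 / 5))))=91029 / 2860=31.83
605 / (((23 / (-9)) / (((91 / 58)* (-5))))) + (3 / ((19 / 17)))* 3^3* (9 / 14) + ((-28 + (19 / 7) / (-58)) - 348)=271051331 / 177422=1527.72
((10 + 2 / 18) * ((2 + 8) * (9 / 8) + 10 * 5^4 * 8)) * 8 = 36408190 / 9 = 4045354.44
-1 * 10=-10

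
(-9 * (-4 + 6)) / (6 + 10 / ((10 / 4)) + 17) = -2 / 3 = -0.67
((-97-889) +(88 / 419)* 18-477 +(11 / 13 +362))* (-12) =71663352 / 5447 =13156.48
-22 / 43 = -0.51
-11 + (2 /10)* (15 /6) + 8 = -5 /2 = -2.50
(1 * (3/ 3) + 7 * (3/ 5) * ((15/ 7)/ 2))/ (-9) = -11/ 18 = -0.61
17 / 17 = 1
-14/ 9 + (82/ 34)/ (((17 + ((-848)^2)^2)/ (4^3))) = -41024104643546/ 26372638704483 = -1.56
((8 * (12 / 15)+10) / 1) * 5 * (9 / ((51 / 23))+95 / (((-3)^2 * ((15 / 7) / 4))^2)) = 667.93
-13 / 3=-4.33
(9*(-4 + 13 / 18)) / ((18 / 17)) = -1003 / 36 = -27.86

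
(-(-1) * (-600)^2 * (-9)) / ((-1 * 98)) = 1620000 / 49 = 33061.22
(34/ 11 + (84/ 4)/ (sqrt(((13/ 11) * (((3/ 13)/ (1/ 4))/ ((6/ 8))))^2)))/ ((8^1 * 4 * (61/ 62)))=95635/ 171776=0.56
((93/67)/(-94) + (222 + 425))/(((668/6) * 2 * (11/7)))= 85568973/46277704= 1.85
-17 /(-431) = 17 /431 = 0.04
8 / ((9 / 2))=16 / 9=1.78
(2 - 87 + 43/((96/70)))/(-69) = 2575/3312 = 0.78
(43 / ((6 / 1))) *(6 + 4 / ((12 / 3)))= 301 / 6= 50.17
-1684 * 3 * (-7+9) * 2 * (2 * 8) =-323328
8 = 8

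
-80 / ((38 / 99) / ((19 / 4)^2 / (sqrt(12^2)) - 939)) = 29687955 / 152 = 195315.49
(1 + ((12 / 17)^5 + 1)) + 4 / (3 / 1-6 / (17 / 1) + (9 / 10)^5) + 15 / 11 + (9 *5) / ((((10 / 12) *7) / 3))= 16798603429774433 / 601728497514837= 27.92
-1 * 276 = -276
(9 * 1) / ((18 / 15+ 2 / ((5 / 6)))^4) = 625 / 11664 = 0.05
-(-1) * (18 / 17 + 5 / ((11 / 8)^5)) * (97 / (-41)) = -551367206 / 112252547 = -4.91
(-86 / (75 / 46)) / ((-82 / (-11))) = -21758 / 3075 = -7.08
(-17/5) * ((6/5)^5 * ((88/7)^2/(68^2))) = -0.29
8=8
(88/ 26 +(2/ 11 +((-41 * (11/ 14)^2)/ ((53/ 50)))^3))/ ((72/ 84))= -272740710710628535/ 17174934272496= -15880.16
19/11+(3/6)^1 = 49/22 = 2.23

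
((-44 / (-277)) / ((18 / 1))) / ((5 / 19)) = 418 / 12465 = 0.03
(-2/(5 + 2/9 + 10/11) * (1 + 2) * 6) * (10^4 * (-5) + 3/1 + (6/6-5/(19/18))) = 293579.29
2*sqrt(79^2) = 158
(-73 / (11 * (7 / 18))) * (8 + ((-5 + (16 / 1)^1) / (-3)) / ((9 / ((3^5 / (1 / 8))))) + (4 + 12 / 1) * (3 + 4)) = 126144 / 11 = 11467.64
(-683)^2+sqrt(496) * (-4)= 466489-16 * sqrt(31)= 466399.92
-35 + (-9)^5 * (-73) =4310542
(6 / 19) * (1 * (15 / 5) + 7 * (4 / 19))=510 / 361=1.41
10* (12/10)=12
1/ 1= 1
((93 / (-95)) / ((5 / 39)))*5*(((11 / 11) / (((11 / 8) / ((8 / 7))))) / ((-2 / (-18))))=-2089152 / 7315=-285.60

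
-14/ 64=-7/ 32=-0.22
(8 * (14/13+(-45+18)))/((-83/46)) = 124016/1079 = 114.94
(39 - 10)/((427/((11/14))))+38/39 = 239605/233142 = 1.03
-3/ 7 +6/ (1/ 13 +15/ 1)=-0.03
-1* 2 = -2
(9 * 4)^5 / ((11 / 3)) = 181398528 / 11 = 16490775.27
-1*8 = -8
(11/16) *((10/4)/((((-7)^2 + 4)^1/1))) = 55/1696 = 0.03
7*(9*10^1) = 630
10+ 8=18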